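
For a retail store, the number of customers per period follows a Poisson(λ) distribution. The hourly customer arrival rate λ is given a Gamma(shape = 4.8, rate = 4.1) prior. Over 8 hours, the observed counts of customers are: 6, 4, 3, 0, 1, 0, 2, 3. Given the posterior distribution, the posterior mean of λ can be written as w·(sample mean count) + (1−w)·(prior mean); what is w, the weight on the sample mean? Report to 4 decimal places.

0.6612

With a Gamma(shape α, rate β) prior, the Poisson likelihood is conjugate: the posterior is Gamma(α + ΣXᵢ, β + n).
Posterior mean = (α₀+S)/(β₀+n) = [n/(β₀+n)]·(S/n) + [β₀/(β₀+n)]·(α₀/β₀), so only n and β₀ enter the weight.
Weight on data w = n/(β₀+n) = 8/(4.1+8) = 8/12.1 = 0.6612.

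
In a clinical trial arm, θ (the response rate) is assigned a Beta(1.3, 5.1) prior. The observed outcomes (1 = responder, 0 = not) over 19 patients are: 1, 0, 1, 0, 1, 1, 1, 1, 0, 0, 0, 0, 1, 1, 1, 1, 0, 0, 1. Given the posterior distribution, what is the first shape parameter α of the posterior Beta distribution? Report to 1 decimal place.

12.3

The Beta prior is conjugate to a Binomial/Bernoulli likelihood; the update adds successes to α and failures to β.
Posterior: Beta(α+k, β+n−k) = Beta(1.3+11, 5.1+8) = Beta(12.3, 13.1).
Posterior α = 12.3.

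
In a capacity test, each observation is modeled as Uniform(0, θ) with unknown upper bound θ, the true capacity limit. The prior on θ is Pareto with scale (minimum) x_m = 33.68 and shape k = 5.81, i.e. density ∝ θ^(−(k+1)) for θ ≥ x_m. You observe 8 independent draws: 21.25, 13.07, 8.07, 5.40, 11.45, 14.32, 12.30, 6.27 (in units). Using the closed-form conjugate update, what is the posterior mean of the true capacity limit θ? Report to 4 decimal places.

A Pareto(scale x_m, shape k) prior on the upper bound θ of Uniform(0, θ) is conjugate: posterior is Pareto(max(x_m, max xᵢ), k + n).
Sample maximum = 21.25; prior scale x_m = 33.68 → posterior scale = max = 33.68.
Posterior shape = 5.81 + 8 = 13.81.
E[θ|data] = k·x_m/(k−1) = 13.81·33.68/12.81 = 36.3092.

36.3092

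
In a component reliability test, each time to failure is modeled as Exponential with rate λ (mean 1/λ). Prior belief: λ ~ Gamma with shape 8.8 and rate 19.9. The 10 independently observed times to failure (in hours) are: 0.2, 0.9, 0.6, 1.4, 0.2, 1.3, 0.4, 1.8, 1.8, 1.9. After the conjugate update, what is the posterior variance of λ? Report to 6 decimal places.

0.020343

With a Gamma(shape α, rate β) prior on the exponential rate λ, the posterior after n observations with total T = Σxᵢ is Gamma(α+n, β+T).
Sum of observations T = 10.5 hours; n = 10.
Posterior: Gamma(8.8+10, 19.9+10.5) = Gamma(18.8, 30.4).
Var = α/β² = 0.020343.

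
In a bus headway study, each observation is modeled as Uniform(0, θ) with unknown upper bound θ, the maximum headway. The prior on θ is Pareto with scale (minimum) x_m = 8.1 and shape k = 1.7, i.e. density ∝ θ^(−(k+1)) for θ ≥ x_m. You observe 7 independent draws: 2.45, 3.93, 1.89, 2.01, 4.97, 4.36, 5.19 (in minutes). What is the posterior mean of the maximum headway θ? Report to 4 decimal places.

A Pareto(scale x_m, shape k) prior on the upper bound θ of Uniform(0, θ) is conjugate: posterior is Pareto(max(x_m, max xᵢ), k + n).
Sample maximum = 5.19; prior scale x_m = 8.1 → posterior scale = max = 8.10.
Posterior shape = 1.7 + 7 = 8.7.
E[θ|data] = k·x_m/(k−1) = 8.7·8.10/7.7 = 9.1519.

9.1519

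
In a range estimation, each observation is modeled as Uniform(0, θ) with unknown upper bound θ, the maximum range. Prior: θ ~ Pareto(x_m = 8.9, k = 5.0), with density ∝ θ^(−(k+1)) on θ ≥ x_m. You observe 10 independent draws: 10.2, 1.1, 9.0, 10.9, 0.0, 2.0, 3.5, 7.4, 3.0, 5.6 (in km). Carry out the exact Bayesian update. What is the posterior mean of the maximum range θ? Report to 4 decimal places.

A Pareto(scale x_m, shape k) prior on the upper bound θ of Uniform(0, θ) is conjugate: posterior is Pareto(max(x_m, max xᵢ), k + n).
Sample maximum = 10.9; prior scale x_m = 8.9 → posterior scale = max = 10.9.
Posterior shape = 5.0 + 10 = 15.0.
E[θ|data] = k·x_m/(k−1) = 15.0·10.9/14.0 = 11.6786.

11.6786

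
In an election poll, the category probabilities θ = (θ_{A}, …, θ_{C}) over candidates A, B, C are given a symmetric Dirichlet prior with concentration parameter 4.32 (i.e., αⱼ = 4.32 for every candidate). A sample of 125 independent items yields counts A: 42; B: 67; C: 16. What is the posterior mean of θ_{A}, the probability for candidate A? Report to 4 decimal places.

The Dirichlet prior is conjugate to the Multinomial likelihood: each posterior αⱼ = prior αⱼ + observed count nⱼ.
Posterior concentration: (46.32, 71.32, 20.32), total = 137.96.
E[θ_{A}|data] = α_{A}/Σα = 46.32/137.96 = 0.3357.

0.3357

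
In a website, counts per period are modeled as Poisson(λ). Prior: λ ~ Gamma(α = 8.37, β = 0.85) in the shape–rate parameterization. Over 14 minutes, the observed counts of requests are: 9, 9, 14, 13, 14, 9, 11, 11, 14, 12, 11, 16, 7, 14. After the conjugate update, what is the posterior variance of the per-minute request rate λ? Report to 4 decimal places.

0.7816

With a Gamma(shape α, rate β) prior, the Poisson likelihood is conjugate: the posterior is Gamma(α + ΣXᵢ, β + n).
Sum of counts S = 164 over n = 14 minutes.
Posterior: Gamma(α+S, β+n) = Gamma(8.37+164, 0.85+14) = Gamma(172.37, 14.85).
Var = α/β² = 172.37/14.85² = 0.7816.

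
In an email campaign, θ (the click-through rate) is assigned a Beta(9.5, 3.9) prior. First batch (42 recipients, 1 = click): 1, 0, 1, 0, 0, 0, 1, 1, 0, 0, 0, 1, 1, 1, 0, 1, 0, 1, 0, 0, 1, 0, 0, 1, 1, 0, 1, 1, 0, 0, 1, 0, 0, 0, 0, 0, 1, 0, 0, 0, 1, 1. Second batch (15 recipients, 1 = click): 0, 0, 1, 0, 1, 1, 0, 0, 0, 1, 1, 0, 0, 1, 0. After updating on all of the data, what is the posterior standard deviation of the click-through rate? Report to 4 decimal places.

0.0591

The Beta prior is conjugate to a Binomial/Bernoulli likelihood; the update adds successes to α and failures to β.
After batch 1: Beta(9.5+18, 3.9+24) = Beta(27.5, 27.9).
After batch 2: Beta(27.5+6, 27.9+9) = Beta(33.5, 36.9).
Var = αβ/((α+β)²(α+β+1)) = 33.5·36.9/(70.4²·71.4) = 0.00349323; SD = √0.00349323 = 0.0591.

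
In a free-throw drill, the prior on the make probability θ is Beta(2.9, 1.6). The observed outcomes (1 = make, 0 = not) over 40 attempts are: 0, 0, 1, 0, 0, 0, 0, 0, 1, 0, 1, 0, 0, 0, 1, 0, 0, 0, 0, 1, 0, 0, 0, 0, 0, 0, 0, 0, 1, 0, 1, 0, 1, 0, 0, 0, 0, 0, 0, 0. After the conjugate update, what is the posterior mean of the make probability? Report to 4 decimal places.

0.2449

The Beta prior is conjugate to a Binomial/Bernoulli likelihood; the update adds successes to α and failures to β.
Posterior: Beta(α+k, β+n−k) = Beta(2.9+8, 1.6+32) = Beta(10.9, 33.6).
Posterior mean = α/(α+β) = 10.9/44.5 = 0.2449.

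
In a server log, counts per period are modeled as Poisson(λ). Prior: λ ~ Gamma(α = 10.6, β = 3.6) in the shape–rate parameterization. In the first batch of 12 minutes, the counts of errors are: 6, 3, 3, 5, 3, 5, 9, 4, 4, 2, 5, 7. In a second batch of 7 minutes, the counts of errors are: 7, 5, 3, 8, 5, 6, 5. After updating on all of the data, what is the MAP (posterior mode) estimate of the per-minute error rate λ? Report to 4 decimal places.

4.6283

With a Gamma(shape α, rate β) prior, the Poisson likelihood is conjugate: the posterior is Gamma(α + ΣXᵢ, β + n).
Batch 1: sum of counts S = 56 over n = 12 minutes.
After batch 1: Gamma(α+S, β+n) = Gamma(10.6+56, 3.6+12) = Gamma(66.6, 15.6).
Batch 2: sum of counts S = 39 over n = 7 minutes.
After batch 2: Gamma(α+S, β+n) = Gamma(66.6+39, 15.6+7) = Gamma(105.6, 22.6).
Mode of Gamma(α,β) for α≥1 is (α−1)/β = 104.6/22.6 = 4.6283.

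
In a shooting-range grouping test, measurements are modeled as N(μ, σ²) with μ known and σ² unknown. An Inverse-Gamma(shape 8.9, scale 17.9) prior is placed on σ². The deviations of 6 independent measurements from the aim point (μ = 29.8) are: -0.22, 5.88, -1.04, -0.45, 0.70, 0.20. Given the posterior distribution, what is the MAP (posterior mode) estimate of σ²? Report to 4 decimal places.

With known mean μ and an Inverse-Gamma(α, β) prior on σ², the Normal likelihood is conjugate: posterior is Inv-Gamma(α + n/2, β + Σ(xᵢ−μ)²/2).
Σ(xᵢ−μ)² = (-0.22)² + (5.88)² + (-1.04)² + (-0.45)² + (0.70)² + (0.20)² = 36.4369.
Posterior: Inv-Gamma(8.9 + 6/2, 17.9 + 36.4369/2) = Inv-Gamma(11.90, 36.11845).
Mode = β/(α+1) = 36.11845/12.90 = 2.7999.

2.7999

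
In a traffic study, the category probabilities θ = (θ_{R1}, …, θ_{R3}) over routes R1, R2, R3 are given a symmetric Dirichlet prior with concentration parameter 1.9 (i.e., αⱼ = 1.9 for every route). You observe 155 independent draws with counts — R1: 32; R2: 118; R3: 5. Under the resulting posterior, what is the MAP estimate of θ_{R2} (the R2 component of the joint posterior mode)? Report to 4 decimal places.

The Dirichlet prior is conjugate to the Multinomial likelihood: each posterior αⱼ = prior αⱼ + observed count nⱼ.
Posterior concentration: (33.9, 119.9, 6.9), total = 160.7.
Joint mode component: (α_{R2}−1)/(Σα−K) = 118.9/157.7 = 0.7540.

0.7540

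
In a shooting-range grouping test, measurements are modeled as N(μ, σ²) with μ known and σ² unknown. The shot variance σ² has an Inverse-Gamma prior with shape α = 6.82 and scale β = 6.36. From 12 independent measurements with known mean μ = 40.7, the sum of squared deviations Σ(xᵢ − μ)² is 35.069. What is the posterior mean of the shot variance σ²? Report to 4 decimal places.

With known mean μ and an Inverse-Gamma(α, β) prior on σ², the Normal likelihood is conjugate: posterior is Inv-Gamma(α + n/2, β + Σ(xᵢ−μ)²/2).
Posterior: Inv-Gamma(6.82 + 12/2, 6.36 + 35.069/2) = Inv-Gamma(12.82, 23.8945).
E[σ²|data] = β/(α−1) = 23.8945/11.82 = 2.0215.

2.0215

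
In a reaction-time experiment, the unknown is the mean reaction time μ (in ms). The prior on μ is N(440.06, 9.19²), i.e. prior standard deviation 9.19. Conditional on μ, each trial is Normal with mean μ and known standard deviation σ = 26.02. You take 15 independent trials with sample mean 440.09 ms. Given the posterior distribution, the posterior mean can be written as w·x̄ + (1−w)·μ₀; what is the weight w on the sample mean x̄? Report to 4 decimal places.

0.6517

For Normal data with known variance σ², a Normal(μ₀, σ₀²) prior on μ is conjugate. Posterior precision = 1/σ₀² + n/σ²; posterior mean is the precision-weighted average of μ₀ and x̄.
σ₀² = 9.19² = 84.4561, σ² = 26.02² = 677.0404. Prior precision 1/σ₀² = 1/84.4561; data precision n/σ² = 15/677.0404.
w = (n/σ²)/(1/σ₀² + n/σ²) = n·σ₀²/(σ² + n·σ₀²) = 15·84.4561/(677.0404 + 15·84.4561) = 1266.8415/1943.8819 = 0.6517.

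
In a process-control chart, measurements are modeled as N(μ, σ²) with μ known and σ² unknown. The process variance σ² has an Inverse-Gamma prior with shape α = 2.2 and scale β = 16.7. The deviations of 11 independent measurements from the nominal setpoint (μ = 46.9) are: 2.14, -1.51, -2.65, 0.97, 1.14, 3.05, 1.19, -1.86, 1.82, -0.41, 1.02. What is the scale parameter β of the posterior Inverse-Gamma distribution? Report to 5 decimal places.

34.11090

With known mean μ and an Inverse-Gamma(α, β) prior on σ², the Normal likelihood is conjugate: posterior is Inv-Gamma(α + n/2, β + Σ(xᵢ−μ)²/2).
Σ(xᵢ−μ)² = (2.14)² + (-1.51)² + (-2.65)² + (0.97)² + (1.14)² + (3.05)² + (1.19)² + (-1.86)² + (1.82)² + (-0.41)² + (1.02)² = 34.8218.
Posterior: Inv-Gamma(2.2 + 11/2, 16.7 + 34.8218/2) = Inv-Gamma(7.70, 34.11090).
Posterior β = 34.11090.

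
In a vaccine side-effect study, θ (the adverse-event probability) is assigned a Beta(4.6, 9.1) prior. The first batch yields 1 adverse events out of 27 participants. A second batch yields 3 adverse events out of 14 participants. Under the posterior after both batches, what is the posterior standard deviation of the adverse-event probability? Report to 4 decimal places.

The Beta prior is conjugate to a Binomial/Bernoulli likelihood; the update adds successes to α and failures to β.
After batch 1: Beta(4.6+1, 9.1+26) = Beta(5.6, 35.1).
After batch 2: Beta(5.6+3, 35.1+11) = Beta(8.6, 46.1).
Var = αβ/((α+β)²(α+β+1)) = 8.6·46.1/(54.7²·55.7) = 0.00237886; SD = √0.00237886 = 0.0488.

0.0488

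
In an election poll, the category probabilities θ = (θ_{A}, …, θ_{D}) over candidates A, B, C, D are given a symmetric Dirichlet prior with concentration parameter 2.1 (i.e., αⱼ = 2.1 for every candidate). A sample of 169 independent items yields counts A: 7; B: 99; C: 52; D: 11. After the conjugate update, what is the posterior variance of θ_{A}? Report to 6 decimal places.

0.000273

The Dirichlet prior is conjugate to the Multinomial likelihood: each posterior αⱼ = prior αⱼ + observed count nⱼ.
Posterior concentration: (9.1, 101.1, 54.1, 13.1), total = 177.4.
Var[θ_j] = α_j(Σα−α_j)/((Σα)²(Σα+1)) = 9.1·168.3/(177.4²·178.4) = 0.000273.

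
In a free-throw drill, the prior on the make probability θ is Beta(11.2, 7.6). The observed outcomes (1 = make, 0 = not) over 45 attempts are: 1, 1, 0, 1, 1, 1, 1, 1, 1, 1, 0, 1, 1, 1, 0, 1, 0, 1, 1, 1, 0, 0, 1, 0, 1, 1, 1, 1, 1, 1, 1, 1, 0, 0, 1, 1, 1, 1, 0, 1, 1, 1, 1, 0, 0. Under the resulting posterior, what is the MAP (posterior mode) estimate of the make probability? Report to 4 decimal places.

The Beta prior is conjugate to a Binomial/Bernoulli likelihood; the update adds successes to α and failures to β.
Posterior: Beta(α+k, β+n−k) = Beta(11.2+33, 7.6+12) = Beta(44.2, 19.6).
Mode of Beta(a,b) for a,b>1 is (a−1)/(a+b−2) = 43.2/61.8 = 0.6990.

0.6990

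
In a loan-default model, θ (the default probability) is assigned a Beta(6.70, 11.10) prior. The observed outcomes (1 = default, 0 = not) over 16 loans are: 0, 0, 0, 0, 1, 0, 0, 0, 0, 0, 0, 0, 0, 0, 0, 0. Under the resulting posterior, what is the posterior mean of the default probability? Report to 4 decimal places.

The Beta prior is conjugate to a Binomial/Bernoulli likelihood; the update adds successes to α and failures to β.
Posterior: Beta(α+k, β+n−k) = Beta(6.70+1, 11.10+15) = Beta(7.70, 26.10).
Posterior mean = α/(α+β) = 7.70/33.80 = 0.2278.

0.2278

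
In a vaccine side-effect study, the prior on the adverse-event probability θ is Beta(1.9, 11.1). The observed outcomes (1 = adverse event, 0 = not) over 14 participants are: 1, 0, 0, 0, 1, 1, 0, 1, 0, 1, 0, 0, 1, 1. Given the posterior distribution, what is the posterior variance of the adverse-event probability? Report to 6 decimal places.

0.007892

The Beta prior is conjugate to a Binomial/Bernoulli likelihood; the update adds successes to α and failures to β.
Posterior: Beta(α+k, β+n−k) = Beta(1.9+7, 11.1+7) = Beta(8.9, 18.1).
Var = αβ/((α+β)²(α+β+1)) = 8.9·18.1/(27.0²·28.0) = 0.007892.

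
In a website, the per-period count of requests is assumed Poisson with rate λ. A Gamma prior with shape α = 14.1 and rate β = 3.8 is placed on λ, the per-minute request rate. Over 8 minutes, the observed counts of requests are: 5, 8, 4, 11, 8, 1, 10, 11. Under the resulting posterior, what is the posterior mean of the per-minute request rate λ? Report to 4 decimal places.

6.1102

With a Gamma(shape α, rate β) prior, the Poisson likelihood is conjugate: the posterior is Gamma(α + ΣXᵢ, β + n).
Sum of counts S = 58 over n = 8 minutes.
Posterior: Gamma(α+S, β+n) = Gamma(14.1+58, 3.8+8) = Gamma(72.1, 11.8).
Posterior mean = α/β = 72.1/11.8 = 6.1102.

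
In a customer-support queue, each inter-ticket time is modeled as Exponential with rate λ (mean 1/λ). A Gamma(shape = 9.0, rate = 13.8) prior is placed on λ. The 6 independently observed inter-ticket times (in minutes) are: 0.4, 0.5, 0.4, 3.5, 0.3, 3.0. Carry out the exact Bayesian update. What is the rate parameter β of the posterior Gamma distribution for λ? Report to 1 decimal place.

With a Gamma(shape α, rate β) prior on the exponential rate λ, the posterior after n observations with total T = Σxᵢ is Gamma(α+n, β+T).
Sum of observations T = 8.1 minutes; n = 6.
Posterior: Gamma(9.0+6, 13.8+8.1) = Gamma(15.0, 21.9).
Posterior β = 21.9.

21.9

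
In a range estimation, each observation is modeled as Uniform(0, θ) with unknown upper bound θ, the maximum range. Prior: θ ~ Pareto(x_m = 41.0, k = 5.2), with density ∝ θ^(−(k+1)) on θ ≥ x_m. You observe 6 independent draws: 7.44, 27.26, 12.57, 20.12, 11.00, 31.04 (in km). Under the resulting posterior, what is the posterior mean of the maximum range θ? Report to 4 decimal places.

A Pareto(scale x_m, shape k) prior on the upper bound θ of Uniform(0, θ) is conjugate: posterior is Pareto(max(x_m, max xᵢ), k + n).
Sample maximum = 31.04; prior scale x_m = 41.0 → posterior scale = max = 41.00.
Posterior shape = 5.2 + 6 = 11.2.
E[θ|data] = k·x_m/(k−1) = 11.2·41.00/10.2 = 45.0196.

45.0196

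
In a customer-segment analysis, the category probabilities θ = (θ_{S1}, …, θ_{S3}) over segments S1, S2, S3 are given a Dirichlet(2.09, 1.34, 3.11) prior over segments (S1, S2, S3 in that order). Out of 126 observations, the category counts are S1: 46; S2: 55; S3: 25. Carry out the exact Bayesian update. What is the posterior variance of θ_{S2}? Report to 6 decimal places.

The Dirichlet prior is conjugate to the Multinomial likelihood: each posterior αⱼ = prior αⱼ + observed count nⱼ.
Posterior concentration: (48.09, 56.34, 28.11), total = 132.54.
Var[θ_j] = α_j(Σα−α_j)/((Σα)²(Σα+1)) = 56.34·76.20/(132.54²·133.54) = 0.001830.

0.001830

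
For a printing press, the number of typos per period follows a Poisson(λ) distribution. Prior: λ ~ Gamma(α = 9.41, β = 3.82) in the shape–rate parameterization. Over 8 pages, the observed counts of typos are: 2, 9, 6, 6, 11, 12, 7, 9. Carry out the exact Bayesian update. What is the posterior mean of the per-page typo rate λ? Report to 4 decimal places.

With a Gamma(shape α, rate β) prior, the Poisson likelihood is conjugate: the posterior is Gamma(α + ΣXᵢ, β + n).
Sum of counts S = 62 over n = 8 pages.
Posterior: Gamma(α+S, β+n) = Gamma(9.41+62, 3.82+8) = Gamma(71.41, 11.82).
Posterior mean = α/β = 71.41/11.82 = 6.0415.

6.0415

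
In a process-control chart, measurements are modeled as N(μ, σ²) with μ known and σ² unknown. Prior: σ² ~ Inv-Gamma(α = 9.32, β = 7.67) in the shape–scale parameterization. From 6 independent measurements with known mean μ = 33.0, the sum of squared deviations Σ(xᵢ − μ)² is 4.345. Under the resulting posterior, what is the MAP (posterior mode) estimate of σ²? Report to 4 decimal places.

With known mean μ and an Inverse-Gamma(α, β) prior on σ², the Normal likelihood is conjugate: posterior is Inv-Gamma(α + n/2, β + Σ(xᵢ−μ)²/2).
Posterior: Inv-Gamma(9.32 + 6/2, 7.67 + 4.345/2) = Inv-Gamma(12.32, 9.8425).
Mode = β/(α+1) = 9.8425/13.32 = 0.7389.

0.7389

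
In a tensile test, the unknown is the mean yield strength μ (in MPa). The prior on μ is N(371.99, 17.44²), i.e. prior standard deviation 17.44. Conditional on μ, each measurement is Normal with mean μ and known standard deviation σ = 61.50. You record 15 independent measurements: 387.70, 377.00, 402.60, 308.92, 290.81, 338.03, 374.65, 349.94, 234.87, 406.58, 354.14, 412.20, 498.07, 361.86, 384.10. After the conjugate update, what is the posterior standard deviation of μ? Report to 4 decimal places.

11.7414

For Normal data with known variance σ², a Normal(μ₀, σ₀²) prior on μ is conjugate. Posterior precision = 1/σ₀² + n/σ²; posterior mean is the precision-weighted average of μ₀ and x̄.
σ₀² = 17.44² = 304.1536, σ² = 61.50² = 3782.25; σ² + n·σ₀² = 3782.25 + 15·304.1536 = 8344.554.
Posterior precision = 1/σ₀² + n/σ² = 1/304.1536 + 15/3782.25 = (σ² + n·σ₀²)/(σ₀²σ²) = 8344.554/(304.1536·3782.25); posterior variance σₙ² = σ₀²σ²/(σ² + n·σ₀²) = 304.1536·3782.25/8344.554 = 137.860568.
Posterior SD = √σₙ² = √(304.1536·3782.25/8344.554) = 11.7414.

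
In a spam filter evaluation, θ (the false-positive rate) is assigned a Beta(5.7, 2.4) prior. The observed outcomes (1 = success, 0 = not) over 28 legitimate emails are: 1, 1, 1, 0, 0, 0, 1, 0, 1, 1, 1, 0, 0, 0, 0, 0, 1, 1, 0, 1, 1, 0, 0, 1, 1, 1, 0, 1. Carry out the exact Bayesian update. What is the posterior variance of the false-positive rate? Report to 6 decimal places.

0.006593

The Beta prior is conjugate to a Binomial/Bernoulli likelihood; the update adds successes to α and failures to β.
Posterior: Beta(α+k, β+n−k) = Beta(5.7+15, 2.4+13) = Beta(20.7, 15.4).
Var = αβ/((α+β)²(α+β+1)) = 20.7·15.4/(36.1²·37.1) = 0.006593.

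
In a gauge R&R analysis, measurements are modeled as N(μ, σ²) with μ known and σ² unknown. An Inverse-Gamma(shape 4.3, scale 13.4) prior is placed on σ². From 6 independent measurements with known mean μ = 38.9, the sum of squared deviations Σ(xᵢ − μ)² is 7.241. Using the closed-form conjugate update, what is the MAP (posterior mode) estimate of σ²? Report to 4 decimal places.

With known mean μ and an Inverse-Gamma(α, β) prior on σ², the Normal likelihood is conjugate: posterior is Inv-Gamma(α + n/2, β + Σ(xᵢ−μ)²/2).
Posterior: Inv-Gamma(4.3 + 6/2, 13.4 + 7.241/2) = Inv-Gamma(7.30, 17.0205).
Mode = β/(α+1) = 17.0205/8.30 = 2.0507.

2.0507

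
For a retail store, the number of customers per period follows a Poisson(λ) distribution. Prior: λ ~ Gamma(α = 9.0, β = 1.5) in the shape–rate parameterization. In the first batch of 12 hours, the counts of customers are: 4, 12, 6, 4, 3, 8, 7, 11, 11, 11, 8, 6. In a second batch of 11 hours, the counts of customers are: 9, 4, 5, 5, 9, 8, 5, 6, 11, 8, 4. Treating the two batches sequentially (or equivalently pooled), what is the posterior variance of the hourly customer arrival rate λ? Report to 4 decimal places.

With a Gamma(shape α, rate β) prior, the Poisson likelihood is conjugate: the posterior is Gamma(α + ΣXᵢ, β + n).
Batch 1: sum of counts S = 91 over n = 12 hours.
After batch 1: Gamma(α+S, β+n) = Gamma(9.0+91, 1.5+12) = Gamma(100.0, 13.5).
Batch 2: sum of counts S = 74 over n = 11 hours.
After batch 2: Gamma(α+S, β+n) = Gamma(100.0+74, 13.5+11) = Gamma(174.0, 24.5).
Var = α/β² = 174.0/24.5² = 0.2899.

0.2899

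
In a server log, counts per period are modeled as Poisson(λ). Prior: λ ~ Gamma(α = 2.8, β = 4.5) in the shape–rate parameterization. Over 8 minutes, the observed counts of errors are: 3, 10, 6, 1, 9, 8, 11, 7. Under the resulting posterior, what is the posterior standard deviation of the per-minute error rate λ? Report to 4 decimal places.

With a Gamma(shape α, rate β) prior, the Poisson likelihood is conjugate: the posterior is Gamma(α + ΣXᵢ, β + n).
Sum of counts S = 55 over n = 8 minutes.
Posterior: Gamma(α+S, β+n) = Gamma(2.8+55, 4.5+8) = Gamma(57.8, 12.5).
SD = √α/β = √57.8/12.5 = 0.6082.

0.6082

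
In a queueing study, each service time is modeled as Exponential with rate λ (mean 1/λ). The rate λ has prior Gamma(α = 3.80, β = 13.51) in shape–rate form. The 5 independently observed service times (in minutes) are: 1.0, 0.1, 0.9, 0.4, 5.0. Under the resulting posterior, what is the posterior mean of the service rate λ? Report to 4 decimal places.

0.4209

With a Gamma(shape α, rate β) prior on the exponential rate λ, the posterior after n observations with total T = Σxᵢ is Gamma(α+n, β+T).
Sum of observations T = 7.4 minutes; n = 5.
Posterior: Gamma(3.80+5, 13.51+7.4) = Gamma(8.80, 20.91).
Posterior mean of λ = α/β = 8.80/20.91 = 0.4209.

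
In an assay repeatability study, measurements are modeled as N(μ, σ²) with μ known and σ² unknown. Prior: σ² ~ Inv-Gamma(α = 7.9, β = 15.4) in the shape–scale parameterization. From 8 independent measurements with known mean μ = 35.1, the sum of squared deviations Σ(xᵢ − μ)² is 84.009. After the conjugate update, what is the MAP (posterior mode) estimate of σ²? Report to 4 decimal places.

With known mean μ and an Inverse-Gamma(α, β) prior on σ², the Normal likelihood is conjugate: posterior is Inv-Gamma(α + n/2, β + Σ(xᵢ−μ)²/2).
Posterior: Inv-Gamma(7.9 + 8/2, 15.4 + 84.009/2) = Inv-Gamma(11.90, 57.4045).
Mode = β/(α+1) = 57.4045/12.90 = 4.4500.

4.4500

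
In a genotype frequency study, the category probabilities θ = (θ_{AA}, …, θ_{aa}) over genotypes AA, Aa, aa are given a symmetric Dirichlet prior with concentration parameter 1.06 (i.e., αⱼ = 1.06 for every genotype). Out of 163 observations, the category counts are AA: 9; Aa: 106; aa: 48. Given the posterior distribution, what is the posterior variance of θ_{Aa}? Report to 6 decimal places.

The Dirichlet prior is conjugate to the Multinomial likelihood: each posterior αⱼ = prior αⱼ + observed count nⱼ.
Posterior concentration: (10.06, 107.06, 49.06), total = 166.18.
Var[θ_j] = α_j(Σα−α_j)/((Σα)²(Σα+1)) = 107.06·59.12/(166.18²·167.18) = 0.001371.

0.001371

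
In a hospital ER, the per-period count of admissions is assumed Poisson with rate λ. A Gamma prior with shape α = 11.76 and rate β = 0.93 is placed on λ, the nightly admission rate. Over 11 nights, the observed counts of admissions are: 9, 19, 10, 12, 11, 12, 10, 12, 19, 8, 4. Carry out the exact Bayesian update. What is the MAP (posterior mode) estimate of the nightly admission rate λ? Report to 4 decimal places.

With a Gamma(shape α, rate β) prior, the Poisson likelihood is conjugate: the posterior is Gamma(α + ΣXᵢ, β + n).
Sum of counts S = 126 over n = 11 nights.
Posterior: Gamma(α+S, β+n) = Gamma(11.76+126, 0.93+11) = Gamma(137.76, 11.93).
Mode of Gamma(α,β) for α≥1 is (α−1)/β = 136.76/11.93 = 11.4635.

11.4635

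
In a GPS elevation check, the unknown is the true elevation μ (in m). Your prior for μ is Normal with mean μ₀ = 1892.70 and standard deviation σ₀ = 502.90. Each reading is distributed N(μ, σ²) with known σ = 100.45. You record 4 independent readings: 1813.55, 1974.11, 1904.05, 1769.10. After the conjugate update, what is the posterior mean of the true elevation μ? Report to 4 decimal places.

1865.4741

For Normal data with known variance σ², a Normal(μ₀, σ₀²) prior on μ is conjugate. Posterior precision = 1/σ₀² + n/σ²; posterior mean is the precision-weighted average of μ₀ and x̄.
Σxᵢ = 1813.55 + 1974.11 + 1904.05 + 1769.10 = 7460.81, so n·x̄ = 7460.81.
σ₀² = 502.90² = 252908.41, σ² = 100.45² = 10090.2025; σ² + n·σ₀² = 10090.2025 + 4·252908.41 = 1021723.8425.
Posterior mean = (μ₀/σ₀² + n·x̄/σ²)/(1/σ₀² + n/σ²) = (σ²·μ₀ + σ₀²·n·x̄)/(σ² + n·σ₀²) = (10090.2025·1892.70 + 252908.41·7460.81)/1021723.8425 = 1905999320.68385/1021723.8425 = 1865.4741.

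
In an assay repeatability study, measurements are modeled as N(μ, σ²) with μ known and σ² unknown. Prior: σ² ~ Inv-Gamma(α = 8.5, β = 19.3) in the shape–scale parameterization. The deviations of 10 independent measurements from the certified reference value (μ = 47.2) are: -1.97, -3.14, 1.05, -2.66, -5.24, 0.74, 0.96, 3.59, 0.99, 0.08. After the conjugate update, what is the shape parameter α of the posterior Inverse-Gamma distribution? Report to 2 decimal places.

13.50

With known mean μ and an Inverse-Gamma(α, β) prior on σ², the Normal likelihood is conjugate: posterior is Inv-Gamma(α + n/2, β + Σ(xᵢ−μ)²/2).
Σ(xᵢ−μ)² = (-1.97)² + (-3.14)² + (1.05)² + (-2.66)² + (-5.24)² + (0.74)² + (0.96)² + (3.59)² + (0.99)² + (0.08)² = 64.7200.
Posterior: Inv-Gamma(8.5 + 10/2, 19.3 + 64.7200/2) = Inv-Gamma(13.50, 51.66000).
Posterior α = 13.50.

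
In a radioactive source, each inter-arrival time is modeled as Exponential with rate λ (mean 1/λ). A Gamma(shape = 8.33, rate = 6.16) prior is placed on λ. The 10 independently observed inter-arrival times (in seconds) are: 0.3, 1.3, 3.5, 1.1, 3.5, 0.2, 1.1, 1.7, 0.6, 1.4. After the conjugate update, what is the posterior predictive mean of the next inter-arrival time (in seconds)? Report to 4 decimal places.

1.2037

With a Gamma(shape α, rate β) prior on the exponential rate λ, the posterior after n observations with total T = Σxᵢ is Gamma(α+n, β+T).
Sum of observations T = 14.7 seconds; n = 10.
Posterior: Gamma(8.33+10, 6.16+14.7) = Gamma(18.33, 20.86).
The predictive distribution for the next observation is Lomax; its mean is β/(α−1) = 20.86/17.33 = 1.2037.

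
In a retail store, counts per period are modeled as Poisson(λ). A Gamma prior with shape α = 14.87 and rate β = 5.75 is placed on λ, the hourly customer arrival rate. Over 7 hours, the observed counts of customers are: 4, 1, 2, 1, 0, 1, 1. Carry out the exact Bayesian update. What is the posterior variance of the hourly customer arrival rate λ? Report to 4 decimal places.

0.1530

With a Gamma(shape α, rate β) prior, the Poisson likelihood is conjugate: the posterior is Gamma(α + ΣXᵢ, β + n).
Sum of counts S = 10 over n = 7 hours.
Posterior: Gamma(α+S, β+n) = Gamma(14.87+10, 5.75+7) = Gamma(24.87, 12.75).
Var = α/β² = 24.87/12.75² = 0.1530.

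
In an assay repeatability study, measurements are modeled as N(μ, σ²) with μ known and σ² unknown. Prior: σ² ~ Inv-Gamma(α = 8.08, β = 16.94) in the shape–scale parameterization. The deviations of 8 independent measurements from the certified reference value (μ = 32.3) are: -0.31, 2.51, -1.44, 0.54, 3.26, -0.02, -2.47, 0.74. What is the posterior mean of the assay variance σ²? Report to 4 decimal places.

With known mean μ and an Inverse-Gamma(α, β) prior on σ², the Normal likelihood is conjugate: posterior is Inv-Gamma(α + n/2, β + Σ(xᵢ−μ)²/2).
Σ(xᵢ−μ)² = (-0.31)² + (2.51)² + (-1.44)² + (0.54)² + (3.26)² + (-0.02)² + (-2.47)² + (0.74)² = 26.0379.
Posterior: Inv-Gamma(8.08 + 8/2, 16.94 + 26.0379/2) = Inv-Gamma(12.08, 29.95895).
E[σ²|data] = β/(α−1) = 29.95895/11.08 = 2.7039.

2.7039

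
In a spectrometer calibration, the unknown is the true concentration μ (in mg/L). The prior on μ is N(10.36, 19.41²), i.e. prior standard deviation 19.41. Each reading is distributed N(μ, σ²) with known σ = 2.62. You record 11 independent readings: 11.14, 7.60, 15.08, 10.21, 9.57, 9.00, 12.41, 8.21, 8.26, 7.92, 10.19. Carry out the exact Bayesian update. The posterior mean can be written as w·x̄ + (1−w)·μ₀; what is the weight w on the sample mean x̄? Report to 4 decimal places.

0.9983

For Normal data with known variance σ², a Normal(μ₀, σ₀²) prior on μ is conjugate. Posterior precision = 1/σ₀² + n/σ²; posterior mean is the precision-weighted average of μ₀ and x̄.
σ₀² = 19.41² = 376.7481, σ² = 2.62² = 6.8644. Prior precision 1/σ₀² = 1/376.7481; data precision n/σ² = 11/6.8644.
w = (n/σ²)/(1/σ₀² + n/σ²) = n·σ₀²/(σ² + n·σ₀²) = 11·376.7481/(6.8644 + 11·376.7481) = 4144.2291/4151.0935 = 0.9983.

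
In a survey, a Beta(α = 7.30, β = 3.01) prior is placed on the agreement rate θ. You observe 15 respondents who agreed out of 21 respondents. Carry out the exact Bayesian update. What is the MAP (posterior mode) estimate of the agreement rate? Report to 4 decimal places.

0.7267

The Beta prior is conjugate to a Binomial/Bernoulli likelihood; the update adds successes to α and failures to β.
Posterior: Beta(α+k, β+n−k) = Beta(7.30+15, 3.01+6) = Beta(22.30, 9.01).
Mode of Beta(a,b) for a,b>1 is (a−1)/(a+b−2) = 21.30/29.31 = 0.7267.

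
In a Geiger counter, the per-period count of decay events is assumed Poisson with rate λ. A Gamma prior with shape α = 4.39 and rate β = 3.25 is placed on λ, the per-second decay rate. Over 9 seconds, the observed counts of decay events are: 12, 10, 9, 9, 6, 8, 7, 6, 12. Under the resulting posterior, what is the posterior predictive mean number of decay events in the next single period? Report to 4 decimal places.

With a Gamma(shape α, rate β) prior, the Poisson likelihood is conjugate: the posterior is Gamma(α + ΣXᵢ, β + n).
Sum of counts S = 79 over n = 9 seconds.
Posterior: Gamma(α+S, β+n) = Gamma(4.39+79, 3.25+9) = Gamma(83.39, 12.25).
The predictive distribution for one future period is NegBinom with mean α/β = 6.8073.

6.8073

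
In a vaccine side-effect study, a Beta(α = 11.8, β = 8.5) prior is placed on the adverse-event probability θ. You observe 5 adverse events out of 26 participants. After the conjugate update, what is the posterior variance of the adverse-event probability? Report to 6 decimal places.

0.004888

The Beta prior is conjugate to a Binomial/Bernoulli likelihood; the update adds successes to α and failures to β.
Posterior: Beta(α+k, β+n−k) = Beta(11.8+5, 8.5+21) = Beta(16.8, 29.5).
Var = αβ/((α+β)²(α+β+1)) = 16.8·29.5/(46.3²·47.3) = 0.004888.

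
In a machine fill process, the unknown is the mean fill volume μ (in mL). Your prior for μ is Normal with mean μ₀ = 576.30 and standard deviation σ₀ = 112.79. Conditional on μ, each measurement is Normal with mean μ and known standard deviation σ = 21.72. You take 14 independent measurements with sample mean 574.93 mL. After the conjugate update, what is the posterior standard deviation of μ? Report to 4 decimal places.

For Normal data with known variance σ², a Normal(μ₀, σ₀²) prior on μ is conjugate. Posterior precision = 1/σ₀² + n/σ²; posterior mean is the precision-weighted average of μ₀ and x̄.
σ₀² = 112.79² = 12721.5841, σ² = 21.72² = 471.7584; σ² + n·σ₀² = 471.7584 + 14·12721.5841 = 178573.9358.
Posterior precision = 1/σ₀² + n/σ² = 1/12721.5841 + 14/471.7584 = (σ² + n·σ₀²)/(σ₀²σ²) = 178573.9358/(12721.5841·471.7584); posterior variance σₙ² = σ₀²σ²/(σ² + n·σ₀²) = 12721.5841·471.7584/178573.9358 = 33.608007.
Posterior SD = √σₙ² = √(12721.5841·471.7584/178573.9358) = 5.7972.

5.7972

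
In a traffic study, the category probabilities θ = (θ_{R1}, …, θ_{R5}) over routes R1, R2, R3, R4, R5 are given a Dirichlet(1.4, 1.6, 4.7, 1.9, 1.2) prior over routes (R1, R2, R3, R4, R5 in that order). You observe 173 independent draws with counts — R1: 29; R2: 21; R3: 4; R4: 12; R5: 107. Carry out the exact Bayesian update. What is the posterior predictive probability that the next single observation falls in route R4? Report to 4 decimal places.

The Dirichlet prior is conjugate to the Multinomial likelihood: each posterior αⱼ = prior αⱼ + observed count nⱼ.
Posterior concentration: (30.4, 22.6, 8.7, 13.9, 108.2), total = 183.8.
P(next = R4 | data) = α_{R4}/Σα = 0.0756.

0.0756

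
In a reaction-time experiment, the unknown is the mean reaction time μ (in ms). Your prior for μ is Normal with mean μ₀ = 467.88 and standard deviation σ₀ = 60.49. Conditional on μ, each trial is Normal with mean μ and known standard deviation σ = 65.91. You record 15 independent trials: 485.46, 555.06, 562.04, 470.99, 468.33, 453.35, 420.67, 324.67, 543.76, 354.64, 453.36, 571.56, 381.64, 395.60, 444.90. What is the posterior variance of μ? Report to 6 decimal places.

For Normal data with known variance σ², a Normal(μ₀, σ₀²) prior on μ is conjugate. Posterior precision = 1/σ₀² + n/σ²; posterior mean is the precision-weighted average of μ₀ and x̄.
σ₀² = 60.49² = 3659.0401, σ² = 65.91² = 4344.1281; σ² + n·σ₀² = 4344.1281 + 15·3659.0401 = 59229.7296.
Posterior precision = 1/σ₀² + n/σ² = 1/3659.0401 + 15/4344.1281 = (σ² + n·σ₀²)/(σ₀²σ²) = 59229.7296/(3659.0401·4344.1281); posterior variance σₙ² = σ₀²σ²/(σ² + n·σ₀²) = 3659.0401·4344.1281/59229.7296 = 268.367575.

268.367575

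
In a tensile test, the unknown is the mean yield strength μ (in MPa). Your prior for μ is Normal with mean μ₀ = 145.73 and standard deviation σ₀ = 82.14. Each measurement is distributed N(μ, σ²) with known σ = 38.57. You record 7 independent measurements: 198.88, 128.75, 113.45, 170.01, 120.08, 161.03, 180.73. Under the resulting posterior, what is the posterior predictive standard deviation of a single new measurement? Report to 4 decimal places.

For Normal data with known variance σ², a Normal(μ₀, σ₀²) prior on μ is conjugate. Posterior precision = 1/σ₀² + n/σ²; posterior mean is the precision-weighted average of μ₀ and x̄.
σ₀² = 82.14² = 6746.9796, σ² = 38.57² = 1487.6449; σ² + n·σ₀² = 1487.6449 + 7·6746.9796 = 48716.5021.
Posterior precision = 1/σ₀² + n/σ² = 1/6746.9796 + 7/1487.6449 = (σ² + n·σ₀²)/(σ₀²σ²) = 48716.5021/(6746.9796·1487.6449); posterior variance σₙ² = σ₀²σ²/(σ² + n·σ₀²) = 6746.9796·1487.6449/48716.5021 = 206.031003.
Predictive variance for one new observation = σₙ² + σ² = 6746.9796·1487.6449/48716.5021 + 1487.6449 = σ²·(σ₀² + 48716.5021)/48716.5021 = 1487.6449·55463.4817/48716.5021 = 1693.675903; SD = √(1487.6449·55463.4817/48716.5021) = 41.1543.

41.1543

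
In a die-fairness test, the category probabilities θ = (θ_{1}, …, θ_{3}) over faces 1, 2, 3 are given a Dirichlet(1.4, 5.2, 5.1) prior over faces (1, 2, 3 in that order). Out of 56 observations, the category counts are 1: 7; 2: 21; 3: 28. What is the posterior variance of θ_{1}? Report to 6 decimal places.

0.001582

The Dirichlet prior is conjugate to the Multinomial likelihood: each posterior αⱼ = prior αⱼ + observed count nⱼ.
Posterior concentration: (8.4, 26.2, 33.1), total = 67.7.
Var[θ_j] = α_j(Σα−α_j)/((Σα)²(Σα+1)) = 8.4·59.3/(67.7²·68.7) = 0.001582.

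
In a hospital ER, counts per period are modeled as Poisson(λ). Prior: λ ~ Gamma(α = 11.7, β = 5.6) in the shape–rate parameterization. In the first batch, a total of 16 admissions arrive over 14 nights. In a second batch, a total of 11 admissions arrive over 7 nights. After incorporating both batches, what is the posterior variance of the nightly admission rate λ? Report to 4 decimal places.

0.0547

With a Gamma(shape α, rate β) prior, the Poisson likelihood is conjugate: the posterior is Gamma(α + ΣXᵢ, β + n).
After batch 1: Gamma(α+S, β+n) = Gamma(11.7+16, 5.6+14) = Gamma(27.7, 19.6).
After batch 2: Gamma(α+S, β+n) = Gamma(27.7+11, 19.6+7) = Gamma(38.7, 26.6).
Var = α/β² = 38.7/26.6² = 0.0547.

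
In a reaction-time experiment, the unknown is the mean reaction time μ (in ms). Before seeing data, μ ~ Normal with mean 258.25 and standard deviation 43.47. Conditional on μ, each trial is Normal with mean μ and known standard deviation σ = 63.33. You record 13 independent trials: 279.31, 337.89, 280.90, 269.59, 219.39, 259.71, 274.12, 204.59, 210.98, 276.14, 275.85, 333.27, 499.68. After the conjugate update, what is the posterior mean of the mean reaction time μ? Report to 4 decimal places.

282.3314

For Normal data with known variance σ², a Normal(μ₀, σ₀²) prior on μ is conjugate. Posterior precision = 1/σ₀² + n/σ²; posterior mean is the precision-weighted average of μ₀ and x̄.
Σxᵢ = 279.31 + 337.89 + 280.90 + 269.59 + 219.39 + 259.71 + 274.12 + 204.59 + 210.98 + 276.14 + 275.85 + 333.27 + 499.68 = 3721.42, so n·x̄ = 3721.42.
σ₀² = 43.47² = 1889.6409, σ² = 63.33² = 4010.6889; σ² + n·σ₀² = 4010.6889 + 13·1889.6409 = 28576.0206.
Posterior mean = (μ₀/σ₀² + n·x̄/σ²)/(1/σ₀² + n/σ²) = (σ²·μ₀ + σ₀²·n·x̄)/(σ² + n·σ₀²) = (4010.6889·258.25 + 1889.6409·3721.42)/28576.0206 = 8067907.846503/28576.0206 = 282.3314.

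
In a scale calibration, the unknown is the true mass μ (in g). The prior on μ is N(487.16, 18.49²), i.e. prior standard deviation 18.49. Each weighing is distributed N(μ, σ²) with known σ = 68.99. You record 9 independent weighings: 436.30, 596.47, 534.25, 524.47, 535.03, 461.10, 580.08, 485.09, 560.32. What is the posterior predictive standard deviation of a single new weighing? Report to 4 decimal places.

70.4788

For Normal data with known variance σ², a Normal(μ₀, σ₀²) prior on μ is conjugate. Posterior precision = 1/σ₀² + n/σ²; posterior mean is the precision-weighted average of μ₀ and x̄.
σ₀² = 18.49² = 341.8801, σ² = 68.99² = 4759.6201; σ² + n·σ₀² = 4759.6201 + 9·341.8801 = 7836.541.
Posterior precision = 1/σ₀² + n/σ² = 1/341.8801 + 9/4759.6201 = (σ² + n·σ₀²)/(σ₀²σ²) = 7836.541/(341.8801·4759.6201); posterior variance σₙ² = σ₀²σ²/(σ² + n·σ₀²) = 341.8801·4759.6201/7836.541 = 207.645107.
Predictive variance for one new observation = σₙ² + σ² = 341.8801·4759.6201/7836.541 + 4759.6201 = σ²·(σ₀² + 7836.541)/7836.541 = 4759.6201·8178.4211/7836.541 = 4967.265207; SD = √(4759.6201·8178.4211/7836.541) = 70.4788.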